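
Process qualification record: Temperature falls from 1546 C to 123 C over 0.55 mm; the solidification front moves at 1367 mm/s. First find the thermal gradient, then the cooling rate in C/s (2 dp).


G = (1546-123)/0.55 = 2587.27272727 C/mm
CR = 2587.27272727 * 1367 = 3536801.82 C/s


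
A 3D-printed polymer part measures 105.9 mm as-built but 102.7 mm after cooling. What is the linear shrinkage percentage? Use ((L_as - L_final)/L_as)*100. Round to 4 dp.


Shrinkage = ((105.9-102.7)/105.9)*100 = 3.0217 %


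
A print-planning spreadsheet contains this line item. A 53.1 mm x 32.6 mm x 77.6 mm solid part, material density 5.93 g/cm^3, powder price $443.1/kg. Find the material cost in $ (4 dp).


V = 53.1 * 32.6 * 77.6 = 134330.256 mm^3 = 134.330256 cm^3
Mass = 134.330256 * 5.93 / 1000 = 0.79657842 kg
Cost = 0.79657842 * 443.1 = 352.9639 $


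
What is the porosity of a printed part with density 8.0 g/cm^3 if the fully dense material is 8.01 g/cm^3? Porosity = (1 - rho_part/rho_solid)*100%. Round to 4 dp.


Porosity = (1-8.0/8.01)*100 = 0.1248 %


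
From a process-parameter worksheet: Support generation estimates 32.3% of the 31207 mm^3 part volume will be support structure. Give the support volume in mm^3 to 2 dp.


V_support = 31207 * 0.323 = 10079.86 mm^3


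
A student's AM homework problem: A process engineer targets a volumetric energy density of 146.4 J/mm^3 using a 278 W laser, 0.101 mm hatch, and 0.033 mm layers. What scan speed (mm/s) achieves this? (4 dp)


v = 278 / (146.4*0.101*0.033) = 569.7291 mm/s


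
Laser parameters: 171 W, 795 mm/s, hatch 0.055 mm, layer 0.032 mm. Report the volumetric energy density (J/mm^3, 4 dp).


E = 171 / (795*0.055*0.032) = 122.2127 J/mm^3


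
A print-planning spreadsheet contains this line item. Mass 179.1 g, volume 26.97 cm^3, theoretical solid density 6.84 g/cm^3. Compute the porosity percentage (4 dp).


rho_part = 179.1 / 26.97 = 6.6407119 g/cm^3
Porosity = (1 - 6.6407119/6.84)*100 = 2.9136 %


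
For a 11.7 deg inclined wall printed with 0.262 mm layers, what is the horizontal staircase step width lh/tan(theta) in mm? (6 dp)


step = 0.262 / tan(11.7) = 1.26515 mm


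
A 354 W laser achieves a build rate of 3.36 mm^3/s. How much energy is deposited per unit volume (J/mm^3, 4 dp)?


SE = 354 / 3.36 = 105.3571 J/mm^3


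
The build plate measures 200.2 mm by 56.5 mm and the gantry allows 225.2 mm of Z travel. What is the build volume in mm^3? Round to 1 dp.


V = 200.2 * 56.5 * 225.2 = 2547304.8 mm^3


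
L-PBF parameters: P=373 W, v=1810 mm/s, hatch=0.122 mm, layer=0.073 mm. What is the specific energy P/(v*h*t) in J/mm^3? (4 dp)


Build rate = 1810 * 0.122 * 0.073 = 16.11986 mm^3/s
SE = 373 / 16.11986 = 23.1392 J/mm^3


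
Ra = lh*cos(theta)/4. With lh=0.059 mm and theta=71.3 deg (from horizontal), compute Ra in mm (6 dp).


Ra = 0.059 * cos(71.3) / 4 = 0.004729 mm


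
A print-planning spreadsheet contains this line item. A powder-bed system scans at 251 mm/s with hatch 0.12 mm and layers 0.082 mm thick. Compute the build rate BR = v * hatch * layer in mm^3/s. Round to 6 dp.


Rate = 251 * 0.12 * 0.082 = 2.46984 mm^3/s


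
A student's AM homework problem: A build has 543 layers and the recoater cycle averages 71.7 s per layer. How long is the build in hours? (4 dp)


t = 543 * 71.7 / 3600 = 10.8148 hrs


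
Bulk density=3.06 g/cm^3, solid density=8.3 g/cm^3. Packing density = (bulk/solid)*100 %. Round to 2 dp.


Packing = (3.06/8.3)*100 = 36.87 %


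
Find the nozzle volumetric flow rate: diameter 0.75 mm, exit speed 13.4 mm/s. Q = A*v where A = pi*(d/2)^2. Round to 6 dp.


A = pi*(0.75/2)^2 = 0.44178647 mm^2
Q = 0.44178647 * 13.4 = 5.919939 mm^3/s


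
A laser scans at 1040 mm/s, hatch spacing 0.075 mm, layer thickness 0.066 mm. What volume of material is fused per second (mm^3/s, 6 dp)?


Rate = 1040 * 0.075 * 0.066 = 5.148 mm^3/s


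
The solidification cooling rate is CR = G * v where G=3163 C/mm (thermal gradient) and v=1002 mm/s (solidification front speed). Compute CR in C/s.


CR = 3163 * 1002 = 3169326 C/s


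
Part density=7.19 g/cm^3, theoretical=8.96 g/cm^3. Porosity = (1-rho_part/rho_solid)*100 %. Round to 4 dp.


Porosity = (1-7.19/8.96)*100 = 19.7545 %


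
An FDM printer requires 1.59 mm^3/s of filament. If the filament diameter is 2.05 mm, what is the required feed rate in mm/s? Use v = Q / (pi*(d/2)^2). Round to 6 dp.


A = pi*(2.05/2)^2 = 3.300636
v = 1.59 / 3.300636 = 0.481725 mm/s


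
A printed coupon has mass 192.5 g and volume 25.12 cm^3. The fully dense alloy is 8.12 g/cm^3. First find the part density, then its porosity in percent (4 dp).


rho_part = 192.5 / 25.12 = 7.66321656 g/cm^3
Porosity = (1 - 7.66321656/8.12)*100 = 5.6254 %


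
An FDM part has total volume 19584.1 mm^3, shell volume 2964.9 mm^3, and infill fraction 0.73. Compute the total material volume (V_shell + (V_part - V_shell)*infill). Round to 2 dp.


V_infill = (19584.1 - 2964.9) * 0.73 = 12132.02
V_total = 2964.9 + 12132.02 = 15096.92 mm^3


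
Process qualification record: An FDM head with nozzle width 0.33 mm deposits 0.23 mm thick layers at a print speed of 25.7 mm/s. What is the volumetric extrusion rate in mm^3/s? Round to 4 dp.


Rate = 0.33 * 0.23 * 25.7 = 1.9506 mm^3/s


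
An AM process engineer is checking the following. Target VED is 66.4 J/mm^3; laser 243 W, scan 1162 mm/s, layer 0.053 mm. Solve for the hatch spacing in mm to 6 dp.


h = 243 / (66.4*1162*0.053) = 0.059423 mm


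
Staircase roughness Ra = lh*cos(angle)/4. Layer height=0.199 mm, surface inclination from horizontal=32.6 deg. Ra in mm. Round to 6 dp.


Ra = 0.199 * cos(32.6) / 4 = 0.041912 mm


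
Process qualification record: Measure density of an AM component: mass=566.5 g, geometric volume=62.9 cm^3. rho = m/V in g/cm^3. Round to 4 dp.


rho = 566.5 / 62.9 = 9.0064 g/cm^3


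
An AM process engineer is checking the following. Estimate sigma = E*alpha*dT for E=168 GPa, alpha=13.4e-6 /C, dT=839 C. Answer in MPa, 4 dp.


sigma = 168*1000 * 13.4e-6 * 839 = 1888.7568 MPa


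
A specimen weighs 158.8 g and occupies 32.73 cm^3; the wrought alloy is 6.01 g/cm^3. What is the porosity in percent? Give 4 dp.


rho_part = 158.8 / 32.73 = 4.8518179 g/cm^3
Porosity = (1 - 4.8518179/6.01)*100 = 19.2709 %


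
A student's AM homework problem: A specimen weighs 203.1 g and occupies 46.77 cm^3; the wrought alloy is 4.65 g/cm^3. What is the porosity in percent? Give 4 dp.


rho_part = 203.1 / 46.77 = 4.34252726 g/cm^3
Porosity = (1 - 4.34252726/4.65)*100 = 6.6123 %


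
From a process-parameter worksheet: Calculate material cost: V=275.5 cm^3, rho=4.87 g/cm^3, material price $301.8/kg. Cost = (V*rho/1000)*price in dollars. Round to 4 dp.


Mass = 275.5*4.87/1000 = 1.341685 kg
Cost = 1.341685 * 301.8 = 404.9205 $


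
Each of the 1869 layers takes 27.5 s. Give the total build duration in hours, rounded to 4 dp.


t = 1869 * 27.5 / 3600 = 14.2771 hrs


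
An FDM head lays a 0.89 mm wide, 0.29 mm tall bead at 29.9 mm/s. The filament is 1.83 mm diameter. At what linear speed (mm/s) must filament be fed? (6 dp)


Q = 0.89 * 0.29 * 29.9 = 7.71719 mm^3/s
A_fil = pi*(1.83/2)^2 = 2.63021991 mm^2
v_feed = 7.71719 / 2.63021991 = 2.934047 mm/s


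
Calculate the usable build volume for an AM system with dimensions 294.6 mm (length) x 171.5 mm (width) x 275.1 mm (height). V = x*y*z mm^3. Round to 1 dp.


V = 294.6 * 171.5 * 275.1 = 13899124.9 mm^3


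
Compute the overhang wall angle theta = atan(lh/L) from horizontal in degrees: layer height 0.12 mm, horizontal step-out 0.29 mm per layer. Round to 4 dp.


angle = atan(0.12/0.29) = 22.4794 degrees


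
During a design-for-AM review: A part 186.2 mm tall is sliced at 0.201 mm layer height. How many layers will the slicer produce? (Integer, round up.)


Layers = ceil(186.2/0.201) = 927


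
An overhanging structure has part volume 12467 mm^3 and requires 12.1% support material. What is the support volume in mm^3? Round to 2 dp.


V_support = 12467 * 0.121 = 1508.51 mm^3


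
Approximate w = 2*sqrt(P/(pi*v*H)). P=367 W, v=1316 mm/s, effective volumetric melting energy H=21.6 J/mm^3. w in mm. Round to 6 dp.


w = 2*sqrt(367/(pi*1316*21.6)) = 0.128213 mm


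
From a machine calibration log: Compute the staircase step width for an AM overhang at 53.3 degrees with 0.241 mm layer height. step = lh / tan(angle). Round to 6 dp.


step = 0.241 / tan(53.3) = 0.179636 mm


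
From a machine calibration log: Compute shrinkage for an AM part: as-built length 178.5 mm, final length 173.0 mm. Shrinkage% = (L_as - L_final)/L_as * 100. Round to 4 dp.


Shrinkage = ((178.5-173.0)/178.5)*100 = 3.0812 %


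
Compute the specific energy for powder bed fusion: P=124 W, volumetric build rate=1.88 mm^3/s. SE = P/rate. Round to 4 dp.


SE = 124 / 1.88 = 65.9574 J/mm^3


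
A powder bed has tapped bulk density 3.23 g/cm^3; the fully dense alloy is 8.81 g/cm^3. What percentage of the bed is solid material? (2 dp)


Packing = (3.23/8.81)*100 = 36.66 %


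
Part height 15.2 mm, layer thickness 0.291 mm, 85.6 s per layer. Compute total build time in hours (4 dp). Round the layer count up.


Layers = ceil(15.2/0.291) = 53
t = 53 * 85.6 / 3600 = 1.2602 hrs


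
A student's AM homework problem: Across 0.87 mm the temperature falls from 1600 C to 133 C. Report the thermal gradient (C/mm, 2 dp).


G = (1600-133)/0.87 = 1686.21 C/mm


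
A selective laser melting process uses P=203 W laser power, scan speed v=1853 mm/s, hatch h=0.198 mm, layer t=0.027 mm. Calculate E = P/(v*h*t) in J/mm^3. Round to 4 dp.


E = 203 / (1853*0.198*0.027) = 20.4923 J/mm^3


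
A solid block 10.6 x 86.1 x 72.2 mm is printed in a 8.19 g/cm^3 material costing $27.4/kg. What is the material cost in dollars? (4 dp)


V = 10.6 * 86.1 * 72.2 = 65894.052 mm^3 = 65.894052 cm^3
Mass = 65.894052 * 8.19 / 1000 = 0.53967229 kg
Cost = 0.53967229 * 27.4 = 14.787 $


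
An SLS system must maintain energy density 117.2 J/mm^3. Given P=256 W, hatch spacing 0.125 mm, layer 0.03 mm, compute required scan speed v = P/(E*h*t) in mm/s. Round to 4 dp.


v = 256 / (117.2*0.125*0.03) = 582.4801 mm/s


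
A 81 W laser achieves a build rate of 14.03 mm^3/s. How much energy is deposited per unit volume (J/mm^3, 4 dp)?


SE = 81 / 14.03 = 5.7733 J/mm^3


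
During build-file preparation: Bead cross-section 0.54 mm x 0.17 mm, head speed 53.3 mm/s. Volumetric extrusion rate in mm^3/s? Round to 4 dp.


Rate = 0.54 * 0.17 * 53.3 = 4.8929 mm^3/s


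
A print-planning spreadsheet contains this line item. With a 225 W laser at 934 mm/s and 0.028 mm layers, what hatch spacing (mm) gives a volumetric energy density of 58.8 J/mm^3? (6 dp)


h = 225 / (58.8*934*0.028) = 0.146319 mm


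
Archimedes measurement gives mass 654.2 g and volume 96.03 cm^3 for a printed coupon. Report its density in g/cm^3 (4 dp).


rho = 654.2 / 96.03 = 6.8125 g/cm^3


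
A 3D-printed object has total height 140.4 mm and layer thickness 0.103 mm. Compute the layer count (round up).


Layers = ceil(140.4/0.103) = 1364


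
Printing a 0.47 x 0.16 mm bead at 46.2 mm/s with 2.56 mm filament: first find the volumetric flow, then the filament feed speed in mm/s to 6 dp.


Q = 0.47 * 0.16 * 46.2 = 3.47424 mm^3/s
A_fil = pi*(2.56/2)^2 = 5.1471854 mm^2
v_feed = 3.47424 / 5.1471854 = 0.674979 mm/s


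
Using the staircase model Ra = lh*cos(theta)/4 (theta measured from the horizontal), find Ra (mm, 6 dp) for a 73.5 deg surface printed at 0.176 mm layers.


Ra = 0.176 * cos(73.5) / 4 = 0.012497 mm


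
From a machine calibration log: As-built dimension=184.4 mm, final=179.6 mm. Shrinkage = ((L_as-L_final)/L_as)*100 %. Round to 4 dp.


Shrinkage = ((184.4-179.6)/184.4)*100 = 2.603 %


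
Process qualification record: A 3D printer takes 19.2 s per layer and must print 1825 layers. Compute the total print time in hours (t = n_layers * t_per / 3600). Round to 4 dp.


t = 1825 * 19.2 / 3600 = 9.7333 hrs


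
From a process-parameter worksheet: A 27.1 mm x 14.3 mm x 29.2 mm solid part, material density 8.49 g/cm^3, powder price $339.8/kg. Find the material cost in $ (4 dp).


V = 27.1 * 14.3 * 29.2 = 11315.876 mm^3 = 11.315876 cm^3
Mass = 11.315876 * 8.49 / 1000 = 0.09607179 kg
Cost = 0.09607179 * 339.8 = 32.6452 $


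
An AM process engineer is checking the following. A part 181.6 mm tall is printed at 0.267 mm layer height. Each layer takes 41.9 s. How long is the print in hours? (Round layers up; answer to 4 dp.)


Layers = ceil(181.6/0.267) = 681
t = 681 * 41.9 / 3600 = 7.9261 hrs


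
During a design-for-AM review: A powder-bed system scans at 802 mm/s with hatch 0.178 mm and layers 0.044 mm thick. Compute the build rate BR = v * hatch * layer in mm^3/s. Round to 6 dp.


Rate = 802 * 0.178 * 0.044 = 6.281264 mm^3/s


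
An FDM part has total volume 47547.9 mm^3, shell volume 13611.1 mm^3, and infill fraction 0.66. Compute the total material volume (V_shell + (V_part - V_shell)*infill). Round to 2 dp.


V_infill = (47547.9 - 13611.1) * 0.66 = 22398.29
V_total = 13611.1 + 22398.29 = 36009.39 mm^3


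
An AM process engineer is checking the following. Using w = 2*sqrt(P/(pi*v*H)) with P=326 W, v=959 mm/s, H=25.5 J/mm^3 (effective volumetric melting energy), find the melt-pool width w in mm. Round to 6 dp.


w = 2*sqrt(326/(pi*959*25.5)) = 0.130282 mm


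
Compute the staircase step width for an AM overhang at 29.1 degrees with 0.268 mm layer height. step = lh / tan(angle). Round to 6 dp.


step = 0.268 / tan(29.1) = 0.481501 mm


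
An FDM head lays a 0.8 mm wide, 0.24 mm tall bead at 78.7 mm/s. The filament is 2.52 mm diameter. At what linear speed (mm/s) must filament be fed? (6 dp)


Q = 0.8 * 0.24 * 78.7 = 15.1104 mm^3/s
A_fil = pi*(2.52/2)^2 = 4.9875925 mm^2
v_feed = 15.1104 / 4.9875925 = 3.029598 mm/s


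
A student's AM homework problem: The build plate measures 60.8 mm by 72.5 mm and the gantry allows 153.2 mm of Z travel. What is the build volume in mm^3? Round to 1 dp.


V = 60.8 * 72.5 * 153.2 = 675305.6 mm^3


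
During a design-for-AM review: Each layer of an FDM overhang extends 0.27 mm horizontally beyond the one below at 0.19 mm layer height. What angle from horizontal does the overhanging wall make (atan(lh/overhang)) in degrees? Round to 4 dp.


angle = atan(0.19/0.27) = 35.1342 degrees


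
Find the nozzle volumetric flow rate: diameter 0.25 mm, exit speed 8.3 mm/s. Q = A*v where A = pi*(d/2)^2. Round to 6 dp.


A = pi*(0.25/2)^2 = 0.04908739 mm^2
Q = 0.04908739 * 8.3 = 0.407425 mm^3/s


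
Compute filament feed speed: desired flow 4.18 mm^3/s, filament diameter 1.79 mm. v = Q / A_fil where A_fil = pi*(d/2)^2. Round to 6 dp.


A = pi*(1.79/2)^2 = 2.516494
v = 4.18 / 2.516494 = 1.661041 mm/s


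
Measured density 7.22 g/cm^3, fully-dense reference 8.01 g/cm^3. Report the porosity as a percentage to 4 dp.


Porosity = (1-7.22/8.01)*100 = 9.8627 %


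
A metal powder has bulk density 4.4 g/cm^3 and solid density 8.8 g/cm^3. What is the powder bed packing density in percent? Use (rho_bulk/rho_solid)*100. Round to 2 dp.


Packing = (4.4/8.8)*100 = 50.0 %


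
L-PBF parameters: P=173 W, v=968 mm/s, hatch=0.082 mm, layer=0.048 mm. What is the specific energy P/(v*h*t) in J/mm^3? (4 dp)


Build rate = 968 * 0.082 * 0.048 = 3.810048 mm^3/s
SE = 173 / 3.810048 = 45.4063 J/mm^3


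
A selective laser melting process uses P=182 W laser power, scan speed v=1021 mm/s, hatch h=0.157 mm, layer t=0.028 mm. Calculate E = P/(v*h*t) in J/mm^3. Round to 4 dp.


E = 182 / (1021*0.157*0.028) = 40.5497 J/mm^3


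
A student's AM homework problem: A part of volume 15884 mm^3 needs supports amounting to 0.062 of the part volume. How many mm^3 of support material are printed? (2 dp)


V_support = 15884 * 0.062 = 984.81 mm^3


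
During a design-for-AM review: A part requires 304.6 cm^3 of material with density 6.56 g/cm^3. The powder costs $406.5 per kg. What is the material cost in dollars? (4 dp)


Mass = 304.6*6.56/1000 = 1.998176 kg
Cost = 1.998176 * 406.5 = 812.2585 $


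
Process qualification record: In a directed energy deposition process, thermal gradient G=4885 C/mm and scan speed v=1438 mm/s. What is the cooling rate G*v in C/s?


CR = 4885 * 1438 = 7024630 C/s


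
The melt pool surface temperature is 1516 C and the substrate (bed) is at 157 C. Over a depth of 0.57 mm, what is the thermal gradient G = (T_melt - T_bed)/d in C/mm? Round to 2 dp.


G = (1516-157)/0.57 = 2384.21 C/mm


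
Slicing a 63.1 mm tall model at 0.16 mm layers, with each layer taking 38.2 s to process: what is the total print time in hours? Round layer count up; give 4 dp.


Layers = ceil(63.1/0.16) = 395
t = 395 * 38.2 / 3600 = 4.1914 hrs


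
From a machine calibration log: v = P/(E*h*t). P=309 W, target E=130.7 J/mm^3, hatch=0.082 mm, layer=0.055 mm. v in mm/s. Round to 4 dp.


v = 309 / (130.7*0.082*0.055) = 524.2113 mm/s


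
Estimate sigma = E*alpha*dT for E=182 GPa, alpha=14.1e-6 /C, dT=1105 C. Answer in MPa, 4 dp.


sigma = 182*1000 * 14.1e-6 * 1105 = 2835.651 MPa


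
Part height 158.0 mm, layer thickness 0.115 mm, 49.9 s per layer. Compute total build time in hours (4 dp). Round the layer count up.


Layers = ceil(158.0/0.115) = 1374
t = 1374 * 49.9 / 3600 = 19.0452 hrs


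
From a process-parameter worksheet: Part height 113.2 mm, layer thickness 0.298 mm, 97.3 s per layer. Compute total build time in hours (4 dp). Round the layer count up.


Layers = ceil(113.2/0.298) = 380
t = 380 * 97.3 / 3600 = 10.2706 hrs


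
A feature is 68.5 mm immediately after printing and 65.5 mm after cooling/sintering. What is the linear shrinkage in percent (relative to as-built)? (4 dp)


Shrinkage = ((68.5-65.5)/68.5)*100 = 4.3796 %


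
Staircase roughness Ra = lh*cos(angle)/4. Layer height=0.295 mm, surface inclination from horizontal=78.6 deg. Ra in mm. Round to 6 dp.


Ra = 0.295 * cos(78.6) / 4 = 0.014577 mm


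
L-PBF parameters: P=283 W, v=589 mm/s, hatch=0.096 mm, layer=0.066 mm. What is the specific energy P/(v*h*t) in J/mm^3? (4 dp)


Build rate = 589 * 0.096 * 0.066 = 3.731904 mm^3/s
SE = 283 / 3.731904 = 75.8326 J/mm^3


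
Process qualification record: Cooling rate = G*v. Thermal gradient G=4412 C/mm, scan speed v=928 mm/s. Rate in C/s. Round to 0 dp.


CR = 4412 * 928 = 4094336 C/s


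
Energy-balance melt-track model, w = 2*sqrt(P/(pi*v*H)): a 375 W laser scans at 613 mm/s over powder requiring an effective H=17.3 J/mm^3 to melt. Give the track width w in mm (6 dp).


w = 2*sqrt(375/(pi*613*17.3)) = 0.212186 mm


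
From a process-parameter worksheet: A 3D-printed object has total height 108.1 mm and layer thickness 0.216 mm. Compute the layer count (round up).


Layers = ceil(108.1/0.216) = 501


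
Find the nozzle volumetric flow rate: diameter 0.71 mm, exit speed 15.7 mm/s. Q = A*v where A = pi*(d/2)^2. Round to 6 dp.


A = pi*(0.71/2)^2 = 0.39591921 mm^2
Q = 0.39591921 * 15.7 = 6.215932 mm^3/s


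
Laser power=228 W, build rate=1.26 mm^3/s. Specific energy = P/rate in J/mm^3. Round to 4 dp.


SE = 228 / 1.26 = 180.9524 J/mm^3


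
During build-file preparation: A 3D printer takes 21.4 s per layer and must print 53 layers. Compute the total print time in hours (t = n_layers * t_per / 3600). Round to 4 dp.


t = 53 * 21.4 / 3600 = 0.3151 hrs


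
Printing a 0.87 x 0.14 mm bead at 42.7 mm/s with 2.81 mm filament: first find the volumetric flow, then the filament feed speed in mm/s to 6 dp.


Q = 0.87 * 0.14 * 42.7 = 5.20086 mm^3/s
A_fil = pi*(2.81/2)^2 = 6.20158244 mm^2
v_feed = 5.20086 / 6.20158244 = 0.838634 mm/s


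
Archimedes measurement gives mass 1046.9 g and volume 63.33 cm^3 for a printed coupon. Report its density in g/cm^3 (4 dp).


rho = 1046.9 / 63.33 = 16.5309 g/cm^3


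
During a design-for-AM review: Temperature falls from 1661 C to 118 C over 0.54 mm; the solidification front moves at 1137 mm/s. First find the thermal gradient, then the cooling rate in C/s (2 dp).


G = (1661-118)/0.54 = 2857.40740741 C/mm
CR = 2857.40740741 * 1137 = 3248872.22 C/s


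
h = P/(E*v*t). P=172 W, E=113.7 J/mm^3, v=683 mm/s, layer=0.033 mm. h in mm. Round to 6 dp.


h = 172 / (113.7*683*0.033) = 0.067117 mm


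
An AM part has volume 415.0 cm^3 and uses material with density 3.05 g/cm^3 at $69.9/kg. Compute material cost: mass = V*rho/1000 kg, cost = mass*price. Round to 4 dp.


Mass = 415.0*3.05/1000 = 1.26575 kg
Cost = 1.26575 * 69.9 = 88.4759 $


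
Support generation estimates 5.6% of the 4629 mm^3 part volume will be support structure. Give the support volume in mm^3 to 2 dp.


V_support = 4629 * 0.056 = 259.22 mm^3


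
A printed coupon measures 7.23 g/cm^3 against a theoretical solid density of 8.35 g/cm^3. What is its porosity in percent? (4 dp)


Porosity = (1-7.23/8.35)*100 = 13.4132 %


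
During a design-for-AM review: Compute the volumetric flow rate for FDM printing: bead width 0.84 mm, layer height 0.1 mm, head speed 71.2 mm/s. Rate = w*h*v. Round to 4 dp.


Rate = 0.84 * 0.1 * 71.2 = 5.9808 mm^3/s


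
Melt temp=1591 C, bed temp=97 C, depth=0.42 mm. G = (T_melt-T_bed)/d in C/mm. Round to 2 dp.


G = (1591-97)/0.42 = 3557.14 C/mm


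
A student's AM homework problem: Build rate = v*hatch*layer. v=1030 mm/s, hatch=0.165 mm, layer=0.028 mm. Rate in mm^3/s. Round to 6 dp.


Rate = 1030 * 0.165 * 0.028 = 4.7586 mm^3/s


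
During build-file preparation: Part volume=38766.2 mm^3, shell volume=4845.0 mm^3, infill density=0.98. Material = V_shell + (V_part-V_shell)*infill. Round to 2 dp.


V_infill = (38766.2 - 4845.0) * 0.98 = 33242.78
V_total = 4845.0 + 33242.78 = 38087.78 mm^3


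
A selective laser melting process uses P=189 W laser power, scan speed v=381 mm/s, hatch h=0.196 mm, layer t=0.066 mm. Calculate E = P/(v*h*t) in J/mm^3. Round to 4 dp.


E = 189 / (381*0.196*0.066) = 38.3475 J/mm^3


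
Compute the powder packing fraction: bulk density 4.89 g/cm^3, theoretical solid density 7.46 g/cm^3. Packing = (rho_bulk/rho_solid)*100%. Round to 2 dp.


Packing = (4.89/7.46)*100 = 65.55 %


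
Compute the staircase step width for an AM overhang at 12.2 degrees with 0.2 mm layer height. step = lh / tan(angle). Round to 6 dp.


step = 0.2 / tan(12.2) = 0.925037 mm


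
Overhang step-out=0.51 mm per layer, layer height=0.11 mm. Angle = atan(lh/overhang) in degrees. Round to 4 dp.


angle = atan(0.11/0.51) = 12.1715 degrees


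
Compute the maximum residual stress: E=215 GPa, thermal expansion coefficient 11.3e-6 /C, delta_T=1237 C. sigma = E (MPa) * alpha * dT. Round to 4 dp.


sigma = 215*1000 * 11.3e-6 * 1237 = 3005.2915 MPa


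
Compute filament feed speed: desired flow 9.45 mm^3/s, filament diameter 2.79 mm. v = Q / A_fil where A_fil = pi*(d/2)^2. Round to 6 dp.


A = pi*(2.79/2)^2 = 6.113618
v = 9.45 / 6.113618 = 1.54573 mm/s


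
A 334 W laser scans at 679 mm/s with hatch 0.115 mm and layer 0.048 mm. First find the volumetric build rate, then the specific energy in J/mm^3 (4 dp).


Build rate = 679 * 0.115 * 0.048 = 3.74808 mm^3/s
SE = 334 / 3.74808 = 89.1123 J/mm^3


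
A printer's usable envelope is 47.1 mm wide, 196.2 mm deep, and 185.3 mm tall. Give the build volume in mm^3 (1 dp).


V = 47.1 * 196.2 * 185.3 = 1712361.0 mm^3


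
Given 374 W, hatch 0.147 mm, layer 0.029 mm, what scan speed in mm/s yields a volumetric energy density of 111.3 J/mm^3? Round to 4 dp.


v = 374 / (111.3*0.147*0.029) = 788.2448 mm/s


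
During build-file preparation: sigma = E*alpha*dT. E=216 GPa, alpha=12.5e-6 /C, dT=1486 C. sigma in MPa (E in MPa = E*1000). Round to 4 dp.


sigma = 216*1000 * 12.5e-6 * 1486 = 4012.2 MPa


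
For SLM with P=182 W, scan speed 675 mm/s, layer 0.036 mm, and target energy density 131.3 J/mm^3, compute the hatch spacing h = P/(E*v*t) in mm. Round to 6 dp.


h = 182 / (131.3*675*0.036) = 0.057043 mm


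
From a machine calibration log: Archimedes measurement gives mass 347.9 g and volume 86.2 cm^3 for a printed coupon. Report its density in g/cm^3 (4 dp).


rho = 347.9 / 86.2 = 4.036 g/cm^3


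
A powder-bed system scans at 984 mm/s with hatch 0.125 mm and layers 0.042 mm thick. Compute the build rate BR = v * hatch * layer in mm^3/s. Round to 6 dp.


Rate = 984 * 0.125 * 0.042 = 5.166 mm^3/s


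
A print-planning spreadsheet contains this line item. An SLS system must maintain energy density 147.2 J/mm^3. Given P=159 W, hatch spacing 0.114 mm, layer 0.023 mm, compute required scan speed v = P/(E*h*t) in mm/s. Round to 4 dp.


v = 159 / (147.2*0.114*0.023) = 411.9615 mm/s


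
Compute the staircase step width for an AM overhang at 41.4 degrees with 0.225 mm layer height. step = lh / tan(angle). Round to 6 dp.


step = 0.225 / tan(41.4) = 0.255212 mm


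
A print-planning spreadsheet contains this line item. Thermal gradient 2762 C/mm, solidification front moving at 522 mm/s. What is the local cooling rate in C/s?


CR = 2762 * 522 = 1441764 C/s


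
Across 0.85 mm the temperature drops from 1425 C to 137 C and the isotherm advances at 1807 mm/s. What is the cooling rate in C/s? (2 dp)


G = (1425-137)/0.85 = 1515.29411765 C/mm
CR = 1515.29411765 * 1807 = 2738136.47 C/s


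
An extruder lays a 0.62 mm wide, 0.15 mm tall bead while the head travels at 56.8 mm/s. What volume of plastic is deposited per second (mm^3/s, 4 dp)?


Rate = 0.62 * 0.15 * 56.8 = 5.2824 mm^3/s


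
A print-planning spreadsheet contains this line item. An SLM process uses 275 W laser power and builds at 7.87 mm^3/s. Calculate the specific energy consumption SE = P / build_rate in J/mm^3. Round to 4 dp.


SE = 275 / 7.87 = 34.9428 J/mm^3


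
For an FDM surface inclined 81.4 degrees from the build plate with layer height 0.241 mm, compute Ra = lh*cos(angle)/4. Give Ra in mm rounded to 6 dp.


Ra = 0.241 * cos(81.4) / 4 = 0.00901 mm


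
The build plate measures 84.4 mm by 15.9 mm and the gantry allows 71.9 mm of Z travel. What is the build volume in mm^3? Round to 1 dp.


V = 84.4 * 15.9 * 71.9 = 96486.9 mm^3


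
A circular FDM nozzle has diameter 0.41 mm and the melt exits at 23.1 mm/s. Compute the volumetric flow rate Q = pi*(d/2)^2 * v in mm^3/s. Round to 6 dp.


A = pi*(0.41/2)^2 = 0.13202543 mm^2
Q = 0.13202543 * 23.1 = 3.049787 mm^3/s


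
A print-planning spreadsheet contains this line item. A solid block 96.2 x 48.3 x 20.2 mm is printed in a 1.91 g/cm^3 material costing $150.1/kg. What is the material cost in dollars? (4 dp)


V = 96.2 * 48.3 * 20.2 = 93858.492 mm^3 = 93.858492 cm^3
Mass = 93.858492 * 1.91 / 1000 = 0.17926972 kg
Cost = 0.17926972 * 150.1 = 26.9084 $


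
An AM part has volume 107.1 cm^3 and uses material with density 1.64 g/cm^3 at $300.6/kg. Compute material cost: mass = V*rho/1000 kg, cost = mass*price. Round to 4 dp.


Mass = 107.1*1.64/1000 = 0.175644 kg
Cost = 0.175644 * 300.6 = 52.7986 $


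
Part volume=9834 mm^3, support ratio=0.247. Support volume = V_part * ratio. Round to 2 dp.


V_support = 9834 * 0.247 = 2429.0 mm^3


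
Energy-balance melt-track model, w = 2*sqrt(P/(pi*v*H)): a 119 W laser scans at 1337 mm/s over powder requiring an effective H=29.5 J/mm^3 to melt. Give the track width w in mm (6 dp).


w = 2*sqrt(119/(pi*1337*29.5)) = 0.06198 mm


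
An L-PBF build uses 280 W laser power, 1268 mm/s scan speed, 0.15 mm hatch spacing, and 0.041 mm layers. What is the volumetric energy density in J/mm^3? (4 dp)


E = 280 / (1268*0.15*0.041) = 35.9057 J/mm^3


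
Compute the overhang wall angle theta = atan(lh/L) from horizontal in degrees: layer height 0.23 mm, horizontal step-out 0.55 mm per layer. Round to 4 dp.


angle = atan(0.23/0.55) = 22.6938 degrees


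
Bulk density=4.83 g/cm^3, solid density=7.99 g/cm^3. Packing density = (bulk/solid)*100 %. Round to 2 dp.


Packing = (4.83/7.99)*100 = 60.45 %


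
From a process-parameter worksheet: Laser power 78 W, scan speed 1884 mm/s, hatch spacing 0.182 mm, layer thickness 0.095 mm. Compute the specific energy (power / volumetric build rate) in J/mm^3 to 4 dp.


Build rate = 1884 * 0.182 * 0.095 = 32.57436 mm^3/s
SE = 78 / 32.57436 = 2.3945 J/mm^3


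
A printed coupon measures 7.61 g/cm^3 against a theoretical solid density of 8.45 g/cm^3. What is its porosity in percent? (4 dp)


Porosity = (1-7.61/8.45)*100 = 9.9408 %


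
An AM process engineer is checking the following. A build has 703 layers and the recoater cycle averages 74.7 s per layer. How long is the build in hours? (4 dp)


t = 703 * 74.7 / 3600 = 14.5873 hrs


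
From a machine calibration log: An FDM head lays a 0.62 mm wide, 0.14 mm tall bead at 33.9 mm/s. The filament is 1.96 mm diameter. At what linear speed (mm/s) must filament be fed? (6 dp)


Q = 0.62 * 0.14 * 33.9 = 2.94252 mm^3/s
A_fil = pi*(1.96/2)^2 = 3.01718558 mm^2
v_feed = 2.94252 / 3.01718558 = 0.975253 mm/s


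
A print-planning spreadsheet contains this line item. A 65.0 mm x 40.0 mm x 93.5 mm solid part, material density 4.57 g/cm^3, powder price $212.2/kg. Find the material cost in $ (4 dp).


V = 65.0 * 40.0 * 93.5 = 243100.0 mm^3 = 243.1 cm^3
Mass = 243.1 * 4.57 / 1000 = 1.110967 kg
Cost = 1.110967 * 212.2 = 235.7472 $


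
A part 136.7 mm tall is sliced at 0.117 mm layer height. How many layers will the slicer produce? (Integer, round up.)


Layers = ceil(136.7/0.117) = 1169


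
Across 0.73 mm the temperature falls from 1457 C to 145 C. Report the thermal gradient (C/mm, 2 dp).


G = (1457-145)/0.73 = 1797.26 C/mm


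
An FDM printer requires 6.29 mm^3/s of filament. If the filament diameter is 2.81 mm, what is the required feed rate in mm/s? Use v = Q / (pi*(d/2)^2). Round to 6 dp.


A = pi*(2.81/2)^2 = 6.201582
v = 6.29 / 6.201582 = 1.014257 mm/s


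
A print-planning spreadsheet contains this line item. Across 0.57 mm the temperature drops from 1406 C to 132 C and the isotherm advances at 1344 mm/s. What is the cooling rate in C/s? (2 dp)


G = (1406-132)/0.57 = 2235.0877193 C/mm
CR = 2235.0877193 * 1344 = 3003957.89 C/s


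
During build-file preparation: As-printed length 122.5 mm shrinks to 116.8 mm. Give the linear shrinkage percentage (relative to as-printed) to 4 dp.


Shrinkage = ((122.5-116.8)/122.5)*100 = 4.6531 %


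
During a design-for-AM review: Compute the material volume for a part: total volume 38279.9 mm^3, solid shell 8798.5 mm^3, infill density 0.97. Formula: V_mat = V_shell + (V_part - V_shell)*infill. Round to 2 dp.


V_infill = (38279.9 - 8798.5) * 0.97 = 28596.96
V_total = 8798.5 + 28596.96 = 37395.46 mm^3


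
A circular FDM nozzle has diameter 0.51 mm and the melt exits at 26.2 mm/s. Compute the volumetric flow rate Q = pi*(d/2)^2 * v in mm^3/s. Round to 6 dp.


A = pi*(0.51/2)^2 = 0.20428206 mm^2
Q = 0.20428206 * 26.2 = 5.35219 mm^3/s


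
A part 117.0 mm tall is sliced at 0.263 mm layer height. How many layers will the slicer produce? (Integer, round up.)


Layers = ceil(117.0/0.263) = 445


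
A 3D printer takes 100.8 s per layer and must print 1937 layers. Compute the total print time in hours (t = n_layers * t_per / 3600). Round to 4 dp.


t = 1937 * 100.8 / 3600 = 54.236 hrs


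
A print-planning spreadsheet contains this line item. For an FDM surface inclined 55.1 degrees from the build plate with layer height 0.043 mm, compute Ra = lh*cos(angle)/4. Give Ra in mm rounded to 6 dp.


Ra = 0.043 * cos(55.1) / 4 = 0.006151 mm


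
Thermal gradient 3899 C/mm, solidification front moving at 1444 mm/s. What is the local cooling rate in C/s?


CR = 3899 * 1444 = 5630156 C/s


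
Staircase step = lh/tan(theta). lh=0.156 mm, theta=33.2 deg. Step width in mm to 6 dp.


step = 0.156 / tan(33.2) = 0.238393 mm


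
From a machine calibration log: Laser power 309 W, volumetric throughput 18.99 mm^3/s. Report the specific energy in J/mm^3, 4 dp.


SE = 309 / 18.99 = 16.2717 J/mm^3


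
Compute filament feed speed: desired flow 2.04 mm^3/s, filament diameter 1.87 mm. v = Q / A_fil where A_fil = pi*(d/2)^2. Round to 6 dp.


A = pi*(1.87/2)^2 = 2.746459
v = 2.04 / 2.746459 = 0.742775 mm/s


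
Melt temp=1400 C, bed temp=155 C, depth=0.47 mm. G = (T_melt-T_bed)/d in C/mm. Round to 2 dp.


G = (1400-155)/0.47 = 2648.94 C/mm


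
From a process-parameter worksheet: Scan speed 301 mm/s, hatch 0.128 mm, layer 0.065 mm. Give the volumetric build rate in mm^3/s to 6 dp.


Rate = 301 * 0.128 * 0.065 = 2.50432 mm^3/s


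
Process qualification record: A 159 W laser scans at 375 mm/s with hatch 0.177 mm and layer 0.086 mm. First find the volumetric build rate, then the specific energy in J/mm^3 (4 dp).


Build rate = 375 * 0.177 * 0.086 = 5.70825 mm^3/s
SE = 159 / 5.70825 = 27.8544 J/mm^3


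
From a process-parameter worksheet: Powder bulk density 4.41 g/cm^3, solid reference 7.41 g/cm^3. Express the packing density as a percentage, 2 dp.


Packing = (4.41/7.41)*100 = 59.51 %


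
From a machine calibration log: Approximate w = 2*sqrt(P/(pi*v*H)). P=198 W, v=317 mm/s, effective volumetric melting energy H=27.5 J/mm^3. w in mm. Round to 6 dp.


w = 2*sqrt(198/(pi*317*27.5)) = 0.170056 mm


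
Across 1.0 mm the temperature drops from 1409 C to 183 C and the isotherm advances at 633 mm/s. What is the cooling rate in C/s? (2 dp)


G = (1409-183)/1.0 = 1226.0 C/mm
CR = 1226.0 * 633 = 776058.0 C/s


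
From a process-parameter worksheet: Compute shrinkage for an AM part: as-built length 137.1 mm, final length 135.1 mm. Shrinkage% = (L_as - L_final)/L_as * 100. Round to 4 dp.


Shrinkage = ((137.1-135.1)/137.1)*100 = 1.4588 %


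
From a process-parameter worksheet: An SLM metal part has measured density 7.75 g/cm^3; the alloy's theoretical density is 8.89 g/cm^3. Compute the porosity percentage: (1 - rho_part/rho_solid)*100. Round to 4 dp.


Porosity = (1-7.75/8.89)*100 = 12.8234 %


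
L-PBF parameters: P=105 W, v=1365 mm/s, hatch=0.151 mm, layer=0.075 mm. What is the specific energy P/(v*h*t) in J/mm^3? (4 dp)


Build rate = 1365 * 0.151 * 0.075 = 15.458625 mm^3/s
SE = 105 / 15.458625 = 6.7923 J/mm^3


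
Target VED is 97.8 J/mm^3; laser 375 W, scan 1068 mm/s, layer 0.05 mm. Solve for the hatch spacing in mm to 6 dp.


h = 375 / (97.8*1068*0.05) = 0.071804 mm


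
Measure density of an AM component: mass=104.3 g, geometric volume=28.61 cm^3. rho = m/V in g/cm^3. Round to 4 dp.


rho = 104.3 / 28.61 = 3.6456 g/cm^3


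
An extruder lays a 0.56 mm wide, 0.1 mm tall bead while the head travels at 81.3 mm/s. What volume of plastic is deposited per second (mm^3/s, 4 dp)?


Rate = 0.56 * 0.1 * 81.3 = 4.5528 mm^3/s


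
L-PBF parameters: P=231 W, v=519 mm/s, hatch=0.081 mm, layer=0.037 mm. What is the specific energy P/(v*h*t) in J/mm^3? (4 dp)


Build rate = 519 * 0.081 * 0.037 = 1.555443 mm^3/s
SE = 231 / 1.555443 = 148.5107 J/mm^3


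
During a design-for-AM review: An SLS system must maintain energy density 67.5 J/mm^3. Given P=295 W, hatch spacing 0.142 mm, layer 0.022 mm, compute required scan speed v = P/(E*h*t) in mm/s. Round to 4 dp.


v = 295 / (67.5*0.142*0.022) = 1398.9662 mm/s


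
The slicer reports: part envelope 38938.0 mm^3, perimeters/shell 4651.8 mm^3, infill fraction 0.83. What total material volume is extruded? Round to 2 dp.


V_infill = (38938.0 - 4651.8) * 0.83 = 28457.55
V_total = 4651.8 + 28457.55 = 33109.35 mm^3


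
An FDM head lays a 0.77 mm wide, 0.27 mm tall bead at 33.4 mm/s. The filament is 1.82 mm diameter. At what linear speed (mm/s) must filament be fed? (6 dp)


Q = 0.77 * 0.27 * 33.4 = 6.94386 mm^3/s
A_fil = pi*(1.82/2)^2 = 2.60155288 mm^2
v_feed = 6.94386 / 2.60155288 = 2.669121 mm/s


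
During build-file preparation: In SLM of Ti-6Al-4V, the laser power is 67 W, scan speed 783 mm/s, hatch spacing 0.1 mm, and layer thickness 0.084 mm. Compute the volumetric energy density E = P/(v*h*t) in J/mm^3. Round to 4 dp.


E = 67 / (783*0.1*0.084) = 10.1867 J/mm^3


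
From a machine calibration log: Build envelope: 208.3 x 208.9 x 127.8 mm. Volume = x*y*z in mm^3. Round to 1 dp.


V = 208.3 * 208.9 * 127.8 = 5561072.6 mm^3


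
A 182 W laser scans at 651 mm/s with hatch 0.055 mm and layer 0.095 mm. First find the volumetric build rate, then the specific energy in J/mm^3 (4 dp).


Build rate = 651 * 0.055 * 0.095 = 3.401475 mm^3/s
SE = 182 / 3.401475 = 53.5062 J/mm^3


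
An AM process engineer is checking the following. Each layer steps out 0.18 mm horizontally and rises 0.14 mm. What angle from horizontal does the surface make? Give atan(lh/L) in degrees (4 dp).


angle = atan(0.14/0.18) = 37.875 degrees


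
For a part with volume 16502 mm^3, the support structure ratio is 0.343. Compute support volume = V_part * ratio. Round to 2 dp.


V_support = 16502 * 0.343 = 5660.19 mm^3


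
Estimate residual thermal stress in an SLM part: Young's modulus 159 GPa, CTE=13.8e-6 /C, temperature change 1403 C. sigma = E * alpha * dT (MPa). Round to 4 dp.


sigma = 159*1000 * 13.8e-6 * 1403 = 3078.4626 MPa


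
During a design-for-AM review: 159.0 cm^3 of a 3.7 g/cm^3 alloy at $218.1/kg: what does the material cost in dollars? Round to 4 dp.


Mass = 159.0*3.7/1000 = 0.5883 kg
Cost = 0.5883 * 218.1 = 128.3082 $


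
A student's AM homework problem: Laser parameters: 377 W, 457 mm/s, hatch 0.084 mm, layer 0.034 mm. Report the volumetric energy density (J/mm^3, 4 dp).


E = 377 / (457*0.084*0.034) = 288.8464 J/mm^3


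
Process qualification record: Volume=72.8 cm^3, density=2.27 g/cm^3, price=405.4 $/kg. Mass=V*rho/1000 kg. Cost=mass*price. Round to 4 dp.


Mass = 72.8*2.27/1000 = 0.165256 kg
Cost = 0.165256 * 405.4 = 66.9948 $


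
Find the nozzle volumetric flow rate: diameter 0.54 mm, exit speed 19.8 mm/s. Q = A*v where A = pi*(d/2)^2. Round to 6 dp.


A = pi*(0.54/2)^2 = 0.2290221 mm^2
Q = 0.2290221 * 19.8 = 4.534638 mm^3/s


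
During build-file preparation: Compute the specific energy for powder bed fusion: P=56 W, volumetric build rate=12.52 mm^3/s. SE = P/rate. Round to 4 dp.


SE = 56 / 12.52 = 4.4728 J/mm^3


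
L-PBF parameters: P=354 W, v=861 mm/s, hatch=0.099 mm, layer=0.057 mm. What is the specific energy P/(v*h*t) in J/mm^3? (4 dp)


Build rate = 861 * 0.099 * 0.057 = 4.858623 mm^3/s
SE = 354 / 4.858623 = 72.8601 J/mm^3


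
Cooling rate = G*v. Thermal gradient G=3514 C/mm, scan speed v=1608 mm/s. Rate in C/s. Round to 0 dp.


CR = 3514 * 1608 = 5650512 C/s


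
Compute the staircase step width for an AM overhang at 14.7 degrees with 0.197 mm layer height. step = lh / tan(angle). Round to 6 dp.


step = 0.197 / tan(14.7) = 0.750919 mm


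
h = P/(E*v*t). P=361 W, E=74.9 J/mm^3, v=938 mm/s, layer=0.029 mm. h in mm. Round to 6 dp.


h = 361 / (74.9*938*0.029) = 0.177184 mm


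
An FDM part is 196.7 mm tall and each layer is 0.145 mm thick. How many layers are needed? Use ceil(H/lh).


Layers = ceil(196.7/0.145) = 1357


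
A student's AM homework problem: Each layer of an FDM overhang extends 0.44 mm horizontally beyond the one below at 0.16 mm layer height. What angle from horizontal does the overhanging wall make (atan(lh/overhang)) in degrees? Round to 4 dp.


angle = atan(0.16/0.44) = 19.9831 degrees


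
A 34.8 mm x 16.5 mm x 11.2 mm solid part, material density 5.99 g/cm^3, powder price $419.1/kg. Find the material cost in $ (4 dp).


V = 34.8 * 16.5 * 11.2 = 6431.04 mm^3 = 6.43104 cm^3
Mass = 6.43104 * 5.99 / 1000 = 0.03852193 kg
Cost = 0.03852193 * 419.1 = 16.1445 $
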